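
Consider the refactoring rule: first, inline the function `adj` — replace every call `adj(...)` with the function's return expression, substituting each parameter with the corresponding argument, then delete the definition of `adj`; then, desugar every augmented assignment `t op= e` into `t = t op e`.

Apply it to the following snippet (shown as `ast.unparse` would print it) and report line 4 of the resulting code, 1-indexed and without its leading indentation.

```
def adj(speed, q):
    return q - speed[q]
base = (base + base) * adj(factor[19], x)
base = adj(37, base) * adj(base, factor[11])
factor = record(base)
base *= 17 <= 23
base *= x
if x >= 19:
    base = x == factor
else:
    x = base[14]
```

base = base * (17 <= 23)

Transformed code:
base = (base + base) * (x - factor[19][x])
base = (base - 37[base]) * (factor[11] - base[factor[11]])
factor = record(base)
base = base * (17 <= 23)
base = base * x
if x >= 19:
    base = x == factor
else:
    x = base[14]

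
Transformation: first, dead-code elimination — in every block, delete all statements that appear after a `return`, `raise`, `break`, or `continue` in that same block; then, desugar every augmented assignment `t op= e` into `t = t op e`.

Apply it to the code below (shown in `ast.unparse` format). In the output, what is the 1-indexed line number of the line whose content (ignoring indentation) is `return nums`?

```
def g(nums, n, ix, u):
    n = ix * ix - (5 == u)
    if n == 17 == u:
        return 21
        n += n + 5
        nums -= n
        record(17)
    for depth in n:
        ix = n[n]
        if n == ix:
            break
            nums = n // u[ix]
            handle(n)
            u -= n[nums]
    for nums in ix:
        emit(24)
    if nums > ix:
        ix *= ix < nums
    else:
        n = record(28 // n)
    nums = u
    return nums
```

16

Transformed code:
def g(nums, n, ix, u):
    n = ix * ix - (5 == u)
    if n == 17 == u:
        return 21
    for depth in n:
        ix = n[n]
        if n == ix:
            break
    for nums in ix:
        emit(24)
    if nums > ix:
        ix = ix * (ix < nums)
    else:
        n = record(28 // n)
    nums = u
    return nums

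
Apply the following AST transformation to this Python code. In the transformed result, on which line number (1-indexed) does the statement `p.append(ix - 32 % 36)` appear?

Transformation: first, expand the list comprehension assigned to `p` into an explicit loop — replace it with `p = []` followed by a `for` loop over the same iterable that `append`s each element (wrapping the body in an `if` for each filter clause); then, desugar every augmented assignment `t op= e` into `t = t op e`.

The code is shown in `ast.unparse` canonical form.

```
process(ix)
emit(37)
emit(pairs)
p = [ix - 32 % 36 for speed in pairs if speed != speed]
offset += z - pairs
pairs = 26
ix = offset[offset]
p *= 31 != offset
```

Transformed code:
process(ix)
emit(37)
emit(pairs)
p = []
for speed in pairs:
    if speed != speed:
        p.append(ix - 32 % 36)
offset = offset + (z - pairs)
pairs = 26
ix = offset[offset]
p = p * (31 != offset)

7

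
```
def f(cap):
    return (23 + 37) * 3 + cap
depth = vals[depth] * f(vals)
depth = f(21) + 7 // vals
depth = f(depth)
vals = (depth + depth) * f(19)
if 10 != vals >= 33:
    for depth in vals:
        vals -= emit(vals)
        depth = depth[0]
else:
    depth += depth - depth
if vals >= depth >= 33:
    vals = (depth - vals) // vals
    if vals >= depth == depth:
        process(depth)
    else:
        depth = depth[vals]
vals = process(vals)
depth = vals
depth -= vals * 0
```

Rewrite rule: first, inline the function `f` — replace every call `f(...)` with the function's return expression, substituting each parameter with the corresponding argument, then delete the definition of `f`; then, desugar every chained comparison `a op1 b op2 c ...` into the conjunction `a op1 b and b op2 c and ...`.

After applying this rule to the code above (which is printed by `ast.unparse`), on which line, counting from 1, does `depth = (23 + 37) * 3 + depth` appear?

3

Transformed code:
depth = vals[depth] * ((23 + 37) * 3 + vals)
depth = (23 + 37) * 3 + 21 + 7 // vals
depth = (23 + 37) * 3 + depth
vals = (depth + depth) * ((23 + 37) * 3 + 19)
if 10 != vals and vals >= 33:
    for depth in vals:
        vals -= emit(vals)
        depth = depth[0]
else:
    depth += depth - depth
if vals >= depth and depth >= 33:
    vals = (depth - vals) // vals
    if vals >= depth and depth == depth:
        process(depth)
    else:
        depth = depth[vals]
vals = process(vals)
depth = vals
depth -= vals * 0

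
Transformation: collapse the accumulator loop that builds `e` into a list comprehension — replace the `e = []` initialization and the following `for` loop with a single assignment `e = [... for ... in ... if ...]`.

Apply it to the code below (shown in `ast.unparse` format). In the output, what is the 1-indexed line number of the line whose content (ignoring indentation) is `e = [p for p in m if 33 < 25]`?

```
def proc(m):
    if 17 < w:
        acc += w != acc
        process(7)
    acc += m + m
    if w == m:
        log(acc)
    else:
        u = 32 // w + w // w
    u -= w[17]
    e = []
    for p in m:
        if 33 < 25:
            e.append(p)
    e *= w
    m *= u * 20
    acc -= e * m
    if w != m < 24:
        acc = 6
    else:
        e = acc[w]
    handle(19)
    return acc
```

Transformed code:
def proc(m):
    if 17 < w:
        acc += w != acc
        process(7)
    acc += m + m
    if w == m:
        log(acc)
    else:
        u = 32 // w + w // w
    u -= w[17]
    e = [p for p in m if 33 < 25]
    e *= w
    m *= u * 20
    acc -= e * m
    if w != m < 24:
        acc = 6
    else:
        e = acc[w]
    handle(19)
    return acc

11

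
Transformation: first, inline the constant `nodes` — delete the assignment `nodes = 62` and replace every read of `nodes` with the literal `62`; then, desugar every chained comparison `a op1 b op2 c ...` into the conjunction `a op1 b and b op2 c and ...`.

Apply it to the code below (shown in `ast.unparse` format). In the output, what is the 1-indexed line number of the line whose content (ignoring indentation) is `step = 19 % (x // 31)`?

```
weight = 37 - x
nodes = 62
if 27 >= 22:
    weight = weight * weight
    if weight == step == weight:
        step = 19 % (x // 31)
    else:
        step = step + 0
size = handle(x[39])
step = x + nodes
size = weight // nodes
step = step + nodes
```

Transformed code:
weight = 37 - x
if 27 >= 22:
    weight = weight * weight
    if weight == step and step == weight:
        step = 19 % (x // 31)
    else:
        step = step + 0
size = handle(x[39])
step = x + 62
size = weight // 62
step = step + 62

5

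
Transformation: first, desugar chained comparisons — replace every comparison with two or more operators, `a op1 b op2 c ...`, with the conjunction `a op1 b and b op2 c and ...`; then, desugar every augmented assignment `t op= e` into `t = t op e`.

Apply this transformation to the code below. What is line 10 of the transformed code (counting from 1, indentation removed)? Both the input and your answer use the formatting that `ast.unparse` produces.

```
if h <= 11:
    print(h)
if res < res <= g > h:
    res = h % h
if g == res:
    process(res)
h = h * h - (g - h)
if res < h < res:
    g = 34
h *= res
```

Transformed code:
if h <= 11:
    print(h)
if res < res and res <= g and (g > h):
    res = h % h
if g == res:
    process(res)
h = h * h - (g - h)
if res < h and h < res:
    g = 34
h = h * res

h = h * res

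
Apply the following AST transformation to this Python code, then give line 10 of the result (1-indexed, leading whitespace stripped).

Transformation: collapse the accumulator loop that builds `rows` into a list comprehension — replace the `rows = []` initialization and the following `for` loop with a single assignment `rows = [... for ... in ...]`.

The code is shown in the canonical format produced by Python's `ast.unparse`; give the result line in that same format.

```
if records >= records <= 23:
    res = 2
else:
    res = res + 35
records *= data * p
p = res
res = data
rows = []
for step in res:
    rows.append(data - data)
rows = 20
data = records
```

data = records

Transformed code:
if records >= records <= 23:
    res = 2
else:
    res = res + 35
records *= data * p
p = res
res = data
rows = [data - data for step in res]
rows = 20
data = records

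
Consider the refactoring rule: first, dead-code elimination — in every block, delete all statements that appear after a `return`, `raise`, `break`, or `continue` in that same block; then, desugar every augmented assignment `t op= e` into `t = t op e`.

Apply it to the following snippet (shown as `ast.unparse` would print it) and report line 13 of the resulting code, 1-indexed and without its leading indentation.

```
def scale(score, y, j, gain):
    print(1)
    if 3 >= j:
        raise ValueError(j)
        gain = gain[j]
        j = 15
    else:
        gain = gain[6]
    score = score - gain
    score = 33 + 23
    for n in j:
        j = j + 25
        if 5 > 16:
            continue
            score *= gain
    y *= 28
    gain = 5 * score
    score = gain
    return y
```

y = y * 28

Transformed code:
def scale(score, y, j, gain):
    print(1)
    if 3 >= j:
        raise ValueError(j)
    else:
        gain = gain[6]
    score = score - gain
    score = 33 + 23
    for n in j:
        j = j + 25
        if 5 > 16:
            continue
    y = y * 28
    gain = 5 * score
    score = gain
    return y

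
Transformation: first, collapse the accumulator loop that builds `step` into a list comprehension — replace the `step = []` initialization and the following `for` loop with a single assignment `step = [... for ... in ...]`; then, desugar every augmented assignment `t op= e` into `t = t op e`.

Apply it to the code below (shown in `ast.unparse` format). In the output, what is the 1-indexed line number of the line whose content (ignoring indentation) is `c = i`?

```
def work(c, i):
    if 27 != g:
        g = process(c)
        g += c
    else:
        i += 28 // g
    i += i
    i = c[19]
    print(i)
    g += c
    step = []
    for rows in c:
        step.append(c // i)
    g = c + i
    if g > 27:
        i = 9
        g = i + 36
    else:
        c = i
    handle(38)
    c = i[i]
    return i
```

Transformed code:
def work(c, i):
    if 27 != g:
        g = process(c)
        g = g + c
    else:
        i = i + 28 // g
    i = i + i
    i = c[19]
    print(i)
    g = g + c
    step = [c // i for rows in c]
    g = c + i
    if g > 27:
        i = 9
        g = i + 36
    else:
        c = i
    handle(38)
    c = i[i]
    return i

17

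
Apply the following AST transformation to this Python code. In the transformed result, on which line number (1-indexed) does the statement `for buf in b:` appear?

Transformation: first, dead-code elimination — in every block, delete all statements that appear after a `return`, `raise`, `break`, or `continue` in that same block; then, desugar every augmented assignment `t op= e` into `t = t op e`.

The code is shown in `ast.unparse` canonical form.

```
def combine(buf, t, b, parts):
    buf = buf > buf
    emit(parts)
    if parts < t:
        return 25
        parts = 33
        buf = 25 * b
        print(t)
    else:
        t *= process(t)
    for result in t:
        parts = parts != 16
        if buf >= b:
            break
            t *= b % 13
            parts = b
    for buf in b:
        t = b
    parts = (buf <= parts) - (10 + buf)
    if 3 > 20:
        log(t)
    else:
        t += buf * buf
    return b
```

12

Transformed code:
def combine(buf, t, b, parts):
    buf = buf > buf
    emit(parts)
    if parts < t:
        return 25
    else:
        t = t * process(t)
    for result in t:
        parts = parts != 16
        if buf >= b:
            break
    for buf in b:
        t = b
    parts = (buf <= parts) - (10 + buf)
    if 3 > 20:
        log(t)
    else:
        t = t + buf * buf
    return b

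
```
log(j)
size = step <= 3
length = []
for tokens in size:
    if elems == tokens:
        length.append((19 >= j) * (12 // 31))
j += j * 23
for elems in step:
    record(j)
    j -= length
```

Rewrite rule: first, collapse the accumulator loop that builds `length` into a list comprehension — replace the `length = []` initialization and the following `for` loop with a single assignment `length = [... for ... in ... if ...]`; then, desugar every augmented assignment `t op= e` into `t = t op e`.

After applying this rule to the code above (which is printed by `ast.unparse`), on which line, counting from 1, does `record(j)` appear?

6

Transformed code:
log(j)
size = step <= 3
length = [(19 >= j) * (12 // 31) for tokens in size if elems == tokens]
j = j + j * 23
for elems in step:
    record(j)
    j = j - length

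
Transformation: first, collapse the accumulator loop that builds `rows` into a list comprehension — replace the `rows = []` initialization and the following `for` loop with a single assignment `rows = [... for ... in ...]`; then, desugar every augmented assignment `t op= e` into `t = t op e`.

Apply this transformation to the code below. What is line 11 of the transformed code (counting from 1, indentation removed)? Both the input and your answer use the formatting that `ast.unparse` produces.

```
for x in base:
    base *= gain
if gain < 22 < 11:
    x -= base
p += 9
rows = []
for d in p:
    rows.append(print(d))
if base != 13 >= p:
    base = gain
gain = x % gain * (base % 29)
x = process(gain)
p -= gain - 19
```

p = p - (gain - 19)

Transformed code:
for x in base:
    base = base * gain
if gain < 22 < 11:
    x = x - base
p = p + 9
rows = [print(d) for d in p]
if base != 13 >= p:
    base = gain
gain = x % gain * (base % 29)
x = process(gain)
p = p - (gain - 19)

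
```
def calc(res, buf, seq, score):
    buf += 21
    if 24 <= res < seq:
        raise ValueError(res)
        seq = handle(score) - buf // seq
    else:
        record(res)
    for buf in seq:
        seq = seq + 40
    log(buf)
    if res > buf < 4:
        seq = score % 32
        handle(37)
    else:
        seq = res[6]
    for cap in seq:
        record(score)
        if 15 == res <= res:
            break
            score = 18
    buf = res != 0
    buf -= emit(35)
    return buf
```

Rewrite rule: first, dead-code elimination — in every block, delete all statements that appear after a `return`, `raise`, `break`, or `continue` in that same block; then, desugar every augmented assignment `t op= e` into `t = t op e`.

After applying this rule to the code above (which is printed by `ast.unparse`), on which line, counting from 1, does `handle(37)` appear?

Transformed code:
def calc(res, buf, seq, score):
    buf = buf + 21
    if 24 <= res < seq:
        raise ValueError(res)
    else:
        record(res)
    for buf in seq:
        seq = seq + 40
    log(buf)
    if res > buf < 4:
        seq = score % 32
        handle(37)
    else:
        seq = res[6]
    for cap in seq:
        record(score)
        if 15 == res <= res:
            break
    buf = res != 0
    buf = buf - emit(35)
    return buf

12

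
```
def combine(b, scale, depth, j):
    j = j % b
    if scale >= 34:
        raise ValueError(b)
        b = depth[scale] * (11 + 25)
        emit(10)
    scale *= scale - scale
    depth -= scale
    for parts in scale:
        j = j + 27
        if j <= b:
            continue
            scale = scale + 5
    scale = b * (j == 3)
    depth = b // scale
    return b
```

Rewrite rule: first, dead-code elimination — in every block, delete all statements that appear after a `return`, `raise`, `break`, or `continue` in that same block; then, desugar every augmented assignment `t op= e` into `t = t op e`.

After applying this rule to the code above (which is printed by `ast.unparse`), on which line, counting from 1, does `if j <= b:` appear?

9

Transformed code:
def combine(b, scale, depth, j):
    j = j % b
    if scale >= 34:
        raise ValueError(b)
    scale = scale * (scale - scale)
    depth = depth - scale
    for parts in scale:
        j = j + 27
        if j <= b:
            continue
    scale = b * (j == 3)
    depth = b // scale
    return b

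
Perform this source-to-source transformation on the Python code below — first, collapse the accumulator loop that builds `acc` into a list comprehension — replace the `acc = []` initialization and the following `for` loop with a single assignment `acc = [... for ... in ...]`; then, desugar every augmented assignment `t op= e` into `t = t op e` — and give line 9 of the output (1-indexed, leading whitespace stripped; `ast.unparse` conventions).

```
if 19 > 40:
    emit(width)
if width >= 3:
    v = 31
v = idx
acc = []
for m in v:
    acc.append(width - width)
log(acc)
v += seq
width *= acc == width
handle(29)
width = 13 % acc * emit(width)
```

width = width * (acc == width)

Transformed code:
if 19 > 40:
    emit(width)
if width >= 3:
    v = 31
v = idx
acc = [width - width for m in v]
log(acc)
v = v + seq
width = width * (acc == width)
handle(29)
width = 13 % acc * emit(width)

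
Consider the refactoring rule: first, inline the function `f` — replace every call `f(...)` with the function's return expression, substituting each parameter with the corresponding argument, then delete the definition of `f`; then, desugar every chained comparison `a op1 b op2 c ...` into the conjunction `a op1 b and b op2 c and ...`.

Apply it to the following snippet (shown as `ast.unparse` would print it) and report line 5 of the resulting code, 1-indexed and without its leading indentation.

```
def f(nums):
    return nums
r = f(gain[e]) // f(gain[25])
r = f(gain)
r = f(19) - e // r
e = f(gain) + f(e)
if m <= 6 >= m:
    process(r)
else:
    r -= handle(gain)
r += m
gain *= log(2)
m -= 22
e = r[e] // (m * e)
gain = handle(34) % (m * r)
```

Transformed code:
r = gain[e] // gain[25]
r = gain
r = 19 - e // r
e = gain + e
if m <= 6 and 6 >= m:
    process(r)
else:
    r -= handle(gain)
r += m
gain *= log(2)
m -= 22
e = r[e] // (m * e)
gain = handle(34) % (m * r)

if m <= 6 and 6 >= m:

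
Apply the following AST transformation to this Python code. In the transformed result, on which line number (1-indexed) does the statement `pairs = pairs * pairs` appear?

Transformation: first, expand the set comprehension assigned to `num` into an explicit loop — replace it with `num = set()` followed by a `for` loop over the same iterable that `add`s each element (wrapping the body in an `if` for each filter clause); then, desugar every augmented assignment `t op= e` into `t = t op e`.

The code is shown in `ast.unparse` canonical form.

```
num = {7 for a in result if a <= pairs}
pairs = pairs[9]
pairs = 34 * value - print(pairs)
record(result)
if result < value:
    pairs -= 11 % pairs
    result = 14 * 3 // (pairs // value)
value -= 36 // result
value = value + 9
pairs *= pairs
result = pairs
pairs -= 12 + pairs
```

Transformed code:
num = set()
for a in result:
    if a <= pairs:
        num.add(7)
pairs = pairs[9]
pairs = 34 * value - print(pairs)
record(result)
if result < value:
    pairs = pairs - 11 % pairs
    result = 14 * 3 // (pairs // value)
value = value - 36 // result
value = value + 9
pairs = pairs * pairs
result = pairs
pairs = pairs - (12 + pairs)

13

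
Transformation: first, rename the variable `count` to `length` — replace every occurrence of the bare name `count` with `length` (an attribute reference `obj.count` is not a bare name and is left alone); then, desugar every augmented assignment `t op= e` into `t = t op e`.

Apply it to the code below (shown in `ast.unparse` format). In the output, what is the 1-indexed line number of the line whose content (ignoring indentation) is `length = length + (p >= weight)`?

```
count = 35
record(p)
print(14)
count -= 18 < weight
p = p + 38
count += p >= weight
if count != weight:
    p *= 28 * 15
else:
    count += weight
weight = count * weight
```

6

Transformed code:
length = 35
record(p)
print(14)
length = length - (18 < weight)
p = p + 38
length = length + (p >= weight)
if length != weight:
    p = p * (28 * 15)
else:
    length = length + weight
weight = length * weight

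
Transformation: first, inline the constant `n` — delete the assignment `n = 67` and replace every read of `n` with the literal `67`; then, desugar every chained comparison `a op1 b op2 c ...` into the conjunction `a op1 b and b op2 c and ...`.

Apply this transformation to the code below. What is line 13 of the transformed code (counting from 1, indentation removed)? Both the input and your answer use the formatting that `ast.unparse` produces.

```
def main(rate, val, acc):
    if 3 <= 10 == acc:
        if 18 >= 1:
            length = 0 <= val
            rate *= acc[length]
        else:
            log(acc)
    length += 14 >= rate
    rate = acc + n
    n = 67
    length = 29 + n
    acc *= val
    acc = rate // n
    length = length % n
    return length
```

Transformed code:
def main(rate, val, acc):
    if 3 <= 10 and 10 == acc:
        if 18 >= 1:
            length = 0 <= val
            rate *= acc[length]
        else:
            log(acc)
    length += 14 >= rate
    rate = acc + 67
    length = 29 + 67
    acc *= val
    acc = rate // 67
    length = length % 67
    return length

length = length % 67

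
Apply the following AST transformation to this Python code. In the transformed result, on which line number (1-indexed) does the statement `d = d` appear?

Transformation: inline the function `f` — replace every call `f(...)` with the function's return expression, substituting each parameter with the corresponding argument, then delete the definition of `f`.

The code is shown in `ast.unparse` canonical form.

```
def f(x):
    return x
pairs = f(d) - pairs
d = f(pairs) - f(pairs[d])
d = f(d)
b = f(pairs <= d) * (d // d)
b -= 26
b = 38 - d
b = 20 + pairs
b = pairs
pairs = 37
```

3

Transformed code:
pairs = d - pairs
d = pairs - pairs[d]
d = d
b = (pairs <= d) * (d // d)
b -= 26
b = 38 - d
b = 20 + pairs
b = pairs
pairs = 37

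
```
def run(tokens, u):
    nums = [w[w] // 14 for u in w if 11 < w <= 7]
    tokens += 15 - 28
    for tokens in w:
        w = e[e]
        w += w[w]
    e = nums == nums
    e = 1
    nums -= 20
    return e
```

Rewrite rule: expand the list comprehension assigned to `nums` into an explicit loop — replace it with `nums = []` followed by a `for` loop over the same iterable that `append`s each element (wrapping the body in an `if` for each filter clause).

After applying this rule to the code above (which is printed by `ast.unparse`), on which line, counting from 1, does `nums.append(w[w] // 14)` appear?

5

Transformed code:
def run(tokens, u):
    nums = []
    for u in w:
        if 11 < w <= 7:
            nums.append(w[w] // 14)
    tokens += 15 - 28
    for tokens in w:
        w = e[e]
        w += w[w]
    e = nums == nums
    e = 1
    nums -= 20
    return e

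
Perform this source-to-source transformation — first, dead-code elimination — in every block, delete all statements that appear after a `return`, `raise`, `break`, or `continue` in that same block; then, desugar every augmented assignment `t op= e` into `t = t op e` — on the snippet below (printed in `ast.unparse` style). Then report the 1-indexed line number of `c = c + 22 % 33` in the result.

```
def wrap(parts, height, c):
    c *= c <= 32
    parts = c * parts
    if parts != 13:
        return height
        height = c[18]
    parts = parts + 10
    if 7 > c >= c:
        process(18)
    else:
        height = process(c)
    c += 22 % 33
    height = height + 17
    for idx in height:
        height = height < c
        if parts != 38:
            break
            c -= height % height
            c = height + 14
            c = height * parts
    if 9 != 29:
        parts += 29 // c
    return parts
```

11

Transformed code:
def wrap(parts, height, c):
    c = c * (c <= 32)
    parts = c * parts
    if parts != 13:
        return height
    parts = parts + 10
    if 7 > c >= c:
        process(18)
    else:
        height = process(c)
    c = c + 22 % 33
    height = height + 17
    for idx in height:
        height = height < c
        if parts != 38:
            break
    if 9 != 29:
        parts = parts + 29 // c
    return parts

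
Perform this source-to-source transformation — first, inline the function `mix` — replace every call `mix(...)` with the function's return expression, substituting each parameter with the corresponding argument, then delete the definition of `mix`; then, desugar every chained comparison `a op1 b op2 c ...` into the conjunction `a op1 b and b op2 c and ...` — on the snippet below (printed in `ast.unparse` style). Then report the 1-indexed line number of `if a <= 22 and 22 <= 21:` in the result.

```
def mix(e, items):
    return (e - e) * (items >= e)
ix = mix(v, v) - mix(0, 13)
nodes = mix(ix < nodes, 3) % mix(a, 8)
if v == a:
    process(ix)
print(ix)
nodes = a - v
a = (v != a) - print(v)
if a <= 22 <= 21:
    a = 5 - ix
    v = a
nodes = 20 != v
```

Transformed code:
ix = (v - v) * (v >= v) - (0 - 0) * (13 >= 0)
nodes = ((ix < nodes) - (ix < nodes)) * (3 >= (ix < nodes)) % ((a - a) * (8 >= a))
if v == a:
    process(ix)
print(ix)
nodes = a - v
a = (v != a) - print(v)
if a <= 22 and 22 <= 21:
    a = 5 - ix
    v = a
nodes = 20 != v

8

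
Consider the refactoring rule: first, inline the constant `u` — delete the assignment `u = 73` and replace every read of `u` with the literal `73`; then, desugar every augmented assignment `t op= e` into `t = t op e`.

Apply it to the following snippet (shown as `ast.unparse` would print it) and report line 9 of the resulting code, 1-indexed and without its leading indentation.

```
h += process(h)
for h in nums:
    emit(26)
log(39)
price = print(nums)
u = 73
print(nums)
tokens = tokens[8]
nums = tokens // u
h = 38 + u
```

h = 38 + 73

Transformed code:
h = h + process(h)
for h in nums:
    emit(26)
log(39)
price = print(nums)
print(nums)
tokens = tokens[8]
nums = tokens // 73
h = 38 + 73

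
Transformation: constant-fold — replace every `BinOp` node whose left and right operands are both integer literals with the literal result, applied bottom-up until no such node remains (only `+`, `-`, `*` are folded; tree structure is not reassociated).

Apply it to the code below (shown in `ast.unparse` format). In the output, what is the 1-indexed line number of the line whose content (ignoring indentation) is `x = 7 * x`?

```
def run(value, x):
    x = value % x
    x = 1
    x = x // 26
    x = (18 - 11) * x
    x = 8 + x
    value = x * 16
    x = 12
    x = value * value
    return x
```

Transformed code:
def run(value, x):
    x = value % x
    x = 1
    x = x // 26
    x = 7 * x
    x = 8 + x
    value = x * 16
    x = 12
    x = value * value
    return x

5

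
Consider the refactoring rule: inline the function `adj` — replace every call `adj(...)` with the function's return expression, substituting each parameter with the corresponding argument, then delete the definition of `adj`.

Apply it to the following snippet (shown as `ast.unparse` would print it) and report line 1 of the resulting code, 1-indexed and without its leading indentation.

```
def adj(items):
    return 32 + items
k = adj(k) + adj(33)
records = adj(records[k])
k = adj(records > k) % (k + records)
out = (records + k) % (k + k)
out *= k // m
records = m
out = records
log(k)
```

Transformed code:
k = 32 + k + (32 + 33)
records = 32 + records[k]
k = (32 + (records > k)) % (k + records)
out = (records + k) % (k + k)
out *= k // m
records = m
out = records
log(k)

k = 32 + k + (32 + 33)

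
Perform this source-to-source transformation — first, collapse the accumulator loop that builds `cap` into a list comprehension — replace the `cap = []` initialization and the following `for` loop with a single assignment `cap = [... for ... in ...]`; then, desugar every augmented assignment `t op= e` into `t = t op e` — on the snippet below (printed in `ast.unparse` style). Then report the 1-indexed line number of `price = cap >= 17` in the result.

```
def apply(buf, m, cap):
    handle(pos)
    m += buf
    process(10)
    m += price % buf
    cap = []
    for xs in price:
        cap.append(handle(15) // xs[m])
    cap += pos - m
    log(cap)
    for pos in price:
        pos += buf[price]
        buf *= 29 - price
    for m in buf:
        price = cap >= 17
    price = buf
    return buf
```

13

Transformed code:
def apply(buf, m, cap):
    handle(pos)
    m = m + buf
    process(10)
    m = m + price % buf
    cap = [handle(15) // xs[m] for xs in price]
    cap = cap + (pos - m)
    log(cap)
    for pos in price:
        pos = pos + buf[price]
        buf = buf * (29 - price)
    for m in buf:
        price = cap >= 17
    price = buf
    return buf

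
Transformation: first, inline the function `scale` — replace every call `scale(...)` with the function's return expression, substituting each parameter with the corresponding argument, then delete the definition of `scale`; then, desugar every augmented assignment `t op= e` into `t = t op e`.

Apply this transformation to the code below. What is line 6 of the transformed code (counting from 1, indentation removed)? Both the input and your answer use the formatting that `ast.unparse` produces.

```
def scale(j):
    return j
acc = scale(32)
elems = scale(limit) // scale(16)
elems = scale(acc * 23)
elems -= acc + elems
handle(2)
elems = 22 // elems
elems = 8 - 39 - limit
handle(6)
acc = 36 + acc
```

elems = 22 // elems

Transformed code:
acc = 32
elems = limit // 16
elems = acc * 23
elems = elems - (acc + elems)
handle(2)
elems = 22 // elems
elems = 8 - 39 - limit
handle(6)
acc = 36 + acc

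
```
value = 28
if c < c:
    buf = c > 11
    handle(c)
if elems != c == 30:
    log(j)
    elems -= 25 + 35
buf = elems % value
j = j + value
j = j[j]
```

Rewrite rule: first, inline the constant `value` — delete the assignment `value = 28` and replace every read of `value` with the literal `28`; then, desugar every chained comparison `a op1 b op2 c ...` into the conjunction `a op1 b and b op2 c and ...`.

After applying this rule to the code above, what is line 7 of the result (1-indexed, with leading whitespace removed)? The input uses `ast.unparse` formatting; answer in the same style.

buf = elems % 28

Transformed code:
if c < c:
    buf = c > 11
    handle(c)
if elems != c and c == 30:
    log(j)
    elems -= 25 + 35
buf = elems % 28
j = j + 28
j = j[j]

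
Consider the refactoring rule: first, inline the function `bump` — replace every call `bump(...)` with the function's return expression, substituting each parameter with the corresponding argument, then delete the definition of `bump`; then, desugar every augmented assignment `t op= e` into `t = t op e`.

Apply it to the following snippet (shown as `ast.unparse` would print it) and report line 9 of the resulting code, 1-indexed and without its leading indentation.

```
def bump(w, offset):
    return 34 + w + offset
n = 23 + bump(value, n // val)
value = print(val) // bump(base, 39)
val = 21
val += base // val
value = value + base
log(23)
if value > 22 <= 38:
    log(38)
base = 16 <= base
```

Transformed code:
n = 23 + (34 + value + n // val)
value = print(val) // (34 + base + 39)
val = 21
val = val + base // val
value = value + base
log(23)
if value > 22 <= 38:
    log(38)
base = 16 <= base

base = 16 <= base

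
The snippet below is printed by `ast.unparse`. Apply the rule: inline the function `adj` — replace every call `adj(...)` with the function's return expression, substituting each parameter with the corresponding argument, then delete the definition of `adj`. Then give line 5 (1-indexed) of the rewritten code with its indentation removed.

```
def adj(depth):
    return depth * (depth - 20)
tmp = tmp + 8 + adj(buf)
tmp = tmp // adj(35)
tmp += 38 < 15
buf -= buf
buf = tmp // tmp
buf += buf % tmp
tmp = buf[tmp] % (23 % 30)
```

buf = tmp // tmp

Transformed code:
tmp = tmp + 8 + buf * (buf - 20)
tmp = tmp // (35 * (35 - 20))
tmp += 38 < 15
buf -= buf
buf = tmp // tmp
buf += buf % tmp
tmp = buf[tmp] % (23 % 30)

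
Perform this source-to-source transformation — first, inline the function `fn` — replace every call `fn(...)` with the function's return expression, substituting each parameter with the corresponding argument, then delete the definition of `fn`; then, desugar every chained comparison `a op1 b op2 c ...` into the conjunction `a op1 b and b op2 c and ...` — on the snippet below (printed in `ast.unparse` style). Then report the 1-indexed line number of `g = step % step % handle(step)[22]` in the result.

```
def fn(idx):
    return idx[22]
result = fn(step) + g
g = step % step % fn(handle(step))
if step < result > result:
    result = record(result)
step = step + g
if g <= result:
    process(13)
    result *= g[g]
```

Transformed code:
result = step[22] + g
g = step % step % handle(step)[22]
if step < result and result > result:
    result = record(result)
step = step + g
if g <= result:
    process(13)
    result *= g[g]

2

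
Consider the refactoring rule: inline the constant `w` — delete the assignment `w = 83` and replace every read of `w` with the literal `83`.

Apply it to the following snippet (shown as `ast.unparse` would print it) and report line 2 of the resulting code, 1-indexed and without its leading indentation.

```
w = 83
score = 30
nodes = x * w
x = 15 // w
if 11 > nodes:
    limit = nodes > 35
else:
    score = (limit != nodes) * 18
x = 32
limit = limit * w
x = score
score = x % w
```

Transformed code:
score = 30
nodes = x * 83
x = 15 // 83
if 11 > nodes:
    limit = nodes > 35
else:
    score = (limit != nodes) * 18
x = 32
limit = limit * 83
x = score
score = x % 83

nodes = x * 83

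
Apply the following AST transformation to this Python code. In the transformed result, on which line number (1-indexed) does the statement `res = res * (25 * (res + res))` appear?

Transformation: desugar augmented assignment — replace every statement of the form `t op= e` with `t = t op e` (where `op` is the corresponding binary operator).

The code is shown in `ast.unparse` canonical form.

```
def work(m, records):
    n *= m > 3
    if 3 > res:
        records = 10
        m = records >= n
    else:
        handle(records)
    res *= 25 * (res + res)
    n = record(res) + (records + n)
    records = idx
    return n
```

Transformed code:
def work(m, records):
    n = n * (m > 3)
    if 3 > res:
        records = 10
        m = records >= n
    else:
        handle(records)
    res = res * (25 * (res + res))
    n = record(res) + (records + n)
    records = idx
    return n

8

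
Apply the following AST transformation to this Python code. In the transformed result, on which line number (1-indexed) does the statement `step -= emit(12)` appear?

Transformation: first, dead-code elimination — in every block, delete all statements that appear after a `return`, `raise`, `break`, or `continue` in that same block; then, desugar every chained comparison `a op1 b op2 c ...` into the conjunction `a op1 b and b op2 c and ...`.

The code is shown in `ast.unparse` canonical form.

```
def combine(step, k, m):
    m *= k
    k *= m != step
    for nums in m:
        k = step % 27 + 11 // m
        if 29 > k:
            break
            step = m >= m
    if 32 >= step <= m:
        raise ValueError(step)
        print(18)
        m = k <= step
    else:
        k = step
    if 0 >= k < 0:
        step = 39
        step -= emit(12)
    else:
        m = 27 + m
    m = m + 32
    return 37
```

Transformed code:
def combine(step, k, m):
    m *= k
    k *= m != step
    for nums in m:
        k = step % 27 + 11 // m
        if 29 > k:
            break
    if 32 >= step and step <= m:
        raise ValueError(step)
    else:
        k = step
    if 0 >= k and k < 0:
        step = 39
        step -= emit(12)
    else:
        m = 27 + m
    m = m + 32
    return 37

14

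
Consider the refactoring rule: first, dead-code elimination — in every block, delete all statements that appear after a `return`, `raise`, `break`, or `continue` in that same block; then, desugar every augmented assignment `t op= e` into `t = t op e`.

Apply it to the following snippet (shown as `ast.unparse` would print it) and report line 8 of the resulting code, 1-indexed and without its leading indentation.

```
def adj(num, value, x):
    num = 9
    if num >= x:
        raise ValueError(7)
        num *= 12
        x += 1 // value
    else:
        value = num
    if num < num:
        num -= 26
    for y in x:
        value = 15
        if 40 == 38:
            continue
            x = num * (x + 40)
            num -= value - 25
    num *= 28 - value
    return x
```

Transformed code:
def adj(num, value, x):
    num = 9
    if num >= x:
        raise ValueError(7)
    else:
        value = num
    if num < num:
        num = num - 26
    for y in x:
        value = 15
        if 40 == 38:
            continue
    num = num * (28 - value)
    return x

num = num - 26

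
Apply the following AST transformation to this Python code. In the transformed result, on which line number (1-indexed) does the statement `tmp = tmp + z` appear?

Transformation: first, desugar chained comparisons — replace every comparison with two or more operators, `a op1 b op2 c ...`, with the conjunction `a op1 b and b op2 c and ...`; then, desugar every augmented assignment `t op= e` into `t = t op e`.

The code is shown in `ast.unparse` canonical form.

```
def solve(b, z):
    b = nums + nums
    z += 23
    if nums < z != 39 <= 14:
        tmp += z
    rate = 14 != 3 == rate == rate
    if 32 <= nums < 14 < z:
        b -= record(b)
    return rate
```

Transformed code:
def solve(b, z):
    b = nums + nums
    z = z + 23
    if nums < z and z != 39 and (39 <= 14):
        tmp = tmp + z
    rate = 14 != 3 and 3 == rate and (rate == rate)
    if 32 <= nums and nums < 14 and (14 < z):
        b = b - record(b)
    return rate

5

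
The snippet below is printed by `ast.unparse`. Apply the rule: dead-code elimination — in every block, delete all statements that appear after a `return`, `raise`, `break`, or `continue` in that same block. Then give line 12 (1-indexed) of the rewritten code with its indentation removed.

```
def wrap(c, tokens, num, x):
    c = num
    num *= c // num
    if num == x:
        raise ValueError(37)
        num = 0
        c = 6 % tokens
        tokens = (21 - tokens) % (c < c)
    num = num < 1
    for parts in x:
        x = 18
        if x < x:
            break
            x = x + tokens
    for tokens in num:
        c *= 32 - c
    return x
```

c *= 32 - c

Transformed code:
def wrap(c, tokens, num, x):
    c = num
    num *= c // num
    if num == x:
        raise ValueError(37)
    num = num < 1
    for parts in x:
        x = 18
        if x < x:
            break
    for tokens in num:
        c *= 32 - c
    return x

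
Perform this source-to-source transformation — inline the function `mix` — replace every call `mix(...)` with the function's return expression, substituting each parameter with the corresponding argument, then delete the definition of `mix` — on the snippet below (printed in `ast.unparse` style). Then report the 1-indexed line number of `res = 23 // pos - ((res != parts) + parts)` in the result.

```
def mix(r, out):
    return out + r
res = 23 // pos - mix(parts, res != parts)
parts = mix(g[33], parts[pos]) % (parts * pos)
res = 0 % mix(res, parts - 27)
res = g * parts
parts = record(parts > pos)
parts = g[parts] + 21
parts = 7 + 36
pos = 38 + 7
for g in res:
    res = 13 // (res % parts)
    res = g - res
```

1

Transformed code:
res = 23 // pos - ((res != parts) + parts)
parts = (parts[pos] + g[33]) % (parts * pos)
res = 0 % (parts - 27 + res)
res = g * parts
parts = record(parts > pos)
parts = g[parts] + 21
parts = 7 + 36
pos = 38 + 7
for g in res:
    res = 13 // (res % parts)
    res = g - res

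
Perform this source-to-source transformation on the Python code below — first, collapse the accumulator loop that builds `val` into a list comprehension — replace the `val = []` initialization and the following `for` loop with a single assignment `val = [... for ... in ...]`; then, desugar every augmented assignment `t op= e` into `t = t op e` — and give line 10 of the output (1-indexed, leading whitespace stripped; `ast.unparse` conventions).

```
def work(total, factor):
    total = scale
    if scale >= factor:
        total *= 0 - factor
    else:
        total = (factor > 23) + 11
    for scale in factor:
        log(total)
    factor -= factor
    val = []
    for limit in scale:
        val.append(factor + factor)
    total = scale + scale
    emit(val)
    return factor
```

Transformed code:
def work(total, factor):
    total = scale
    if scale >= factor:
        total = total * (0 - factor)
    else:
        total = (factor > 23) + 11
    for scale in factor:
        log(total)
    factor = factor - factor
    val = [factor + factor for limit in scale]
    total = scale + scale
    emit(val)
    return factor

val = [factor + factor for limit in scale]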